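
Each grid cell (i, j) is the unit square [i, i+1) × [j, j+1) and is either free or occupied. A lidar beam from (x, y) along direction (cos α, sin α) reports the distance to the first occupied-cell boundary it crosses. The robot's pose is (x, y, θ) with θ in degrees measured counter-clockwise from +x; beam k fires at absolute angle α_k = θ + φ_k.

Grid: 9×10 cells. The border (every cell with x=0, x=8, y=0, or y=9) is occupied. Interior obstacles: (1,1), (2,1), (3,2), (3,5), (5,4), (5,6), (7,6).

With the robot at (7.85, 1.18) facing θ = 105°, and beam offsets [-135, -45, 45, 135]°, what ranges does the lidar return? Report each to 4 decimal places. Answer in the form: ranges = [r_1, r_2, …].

beam 1: φ=-135°, α=330°
  dir = (cos 330°, sin 330°) = (0.8660, -0.5000); from cell (7,1)
  next x-line at t=0.1732, next y-line at t=0.3600; Δt_x=1.1547, Δt_y=2.0000
    x: enter (8,1) at t=0.1732 ← occupied
  → r_1 = 0.1732
beam 2: φ=-45°, α=60°
  dir = (cos 60°, sin 60°) = (0.5000, 0.8660); from cell (7,1)
  next x-line at t=0.3000, next y-line at t=0.9469; Δt_x=2.0000, Δt_y=1.1547
    x: enter (8,1) at t=0.3000 ← occupied
  → r_2 = 0.3000
beam 3: φ=45°, α=150°
  dir = (cos 150°, sin 150°) = (-0.8660, 0.5000); from cell (7,1)
  next x-line at t=0.9815, next y-line at t=1.6400; Δt_x=1.1547, Δt_y=2.0000
    x: enter (6,1) at t=0.9815
    y: enter (6,2) at t=1.6400
    x: enter (5,2) at t=2.1362
    x: enter (4,2) at t=3.2909
    y: enter (4,3) at t=3.6400
    x: enter (3,3) at t=4.4456
    x: enter (2,3) at t=5.6003
    y: enter (2,4) at t=5.6400
    x: enter (1,4) at t=6.7550
    y: enter (1,5) at t=7.6400
    x: enter (0,5) at t=7.9097 ← occupied
  → r_3 = 7.9097
beam 4: φ=135°, α=240°
  dir = (cos 240°, sin 240°) = (-0.5000, -0.8660); from cell (7,1)
  next x-line at t=1.7000, next y-line at t=0.2078; Δt_x=2.0000, Δt_y=1.1547
    y: enter (7,0) at t=0.2078 ← occupied
  → r_4 = 0.2078

ranges = [0.1732, 0.3000, 7.9097, 0.2078]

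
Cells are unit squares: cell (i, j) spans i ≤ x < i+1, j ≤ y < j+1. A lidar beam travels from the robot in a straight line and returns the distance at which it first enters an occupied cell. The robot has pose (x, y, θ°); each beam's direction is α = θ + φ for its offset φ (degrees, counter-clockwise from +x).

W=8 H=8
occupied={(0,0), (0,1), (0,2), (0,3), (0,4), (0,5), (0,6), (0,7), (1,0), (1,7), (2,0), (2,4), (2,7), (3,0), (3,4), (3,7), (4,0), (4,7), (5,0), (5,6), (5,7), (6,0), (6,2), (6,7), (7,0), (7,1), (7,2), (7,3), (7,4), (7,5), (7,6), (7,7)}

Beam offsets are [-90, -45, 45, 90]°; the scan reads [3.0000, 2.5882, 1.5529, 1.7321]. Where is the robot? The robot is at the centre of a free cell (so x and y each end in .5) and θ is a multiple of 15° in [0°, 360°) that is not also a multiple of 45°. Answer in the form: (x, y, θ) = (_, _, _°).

The pose lattice has 32·16 = 512 candidates. Test each by forward raycasting.
  (3.5, 3.5, 150°): beam 1 = 0.5774 ≠ 3.0000 ✗
  (4.5, 5.5, 255°): beam 1 = 3.6235 ≠ 3.0000 ✗
  (1.5, 2.5, 285°): beam 1 = 0.5176 ≠ 3.0000 ✗
  (4.5, 6.5, 75°): beam 1 = 0.5176 ≠ 3.0000 ✗
  (2.5, 3.5, 150°): beam 1 = 0.5774 ≠ 3.0000 ✗
  …
  (4.5, 5.5, 30°): r_1=3.0000, r_2=2.5882, r_3=1.5529, r_4=1.7321 — all match ✓
Unique over the lattice → pose = (4.5, 5.5, 30°).

(x, y, θ) = (4.5, 5.5, 30°)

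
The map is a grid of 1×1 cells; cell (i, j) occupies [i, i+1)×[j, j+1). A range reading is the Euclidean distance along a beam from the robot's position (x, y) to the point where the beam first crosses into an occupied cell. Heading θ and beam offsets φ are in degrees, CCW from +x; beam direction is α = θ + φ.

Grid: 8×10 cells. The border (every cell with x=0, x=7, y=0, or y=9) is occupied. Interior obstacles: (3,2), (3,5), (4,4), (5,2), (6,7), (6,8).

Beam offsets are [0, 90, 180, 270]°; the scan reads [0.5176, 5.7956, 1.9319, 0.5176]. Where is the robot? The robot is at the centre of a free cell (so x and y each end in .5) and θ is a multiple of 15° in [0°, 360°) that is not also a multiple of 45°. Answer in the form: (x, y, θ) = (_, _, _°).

Enumerate (i+0.5, j+0.5, θ) over the 42 free cells and 16 admissible headings. For each, cast all 4 beams and compare to the given ranges.
  (6.5, 4.5, 60°): beam 1 = 1.0000 ≠ 0.5176 ✗
  (2.5, 7.5, 345°): beam 1 = 4.6587 ≠ 0.5176 ✗
  (5.5, 4.5, 60°): beam 1 = 2.8868 ≠ 0.5176 ✗
  …
  (1.5, 8.5, 195°): r_1=0.5176, r_2=5.7956, r_3=1.9319, r_4=0.5176 — all match ✓
Unique over the lattice → pose = (1.5, 8.5, 195°).

(x, y, θ) = (1.5, 8.5, 195°)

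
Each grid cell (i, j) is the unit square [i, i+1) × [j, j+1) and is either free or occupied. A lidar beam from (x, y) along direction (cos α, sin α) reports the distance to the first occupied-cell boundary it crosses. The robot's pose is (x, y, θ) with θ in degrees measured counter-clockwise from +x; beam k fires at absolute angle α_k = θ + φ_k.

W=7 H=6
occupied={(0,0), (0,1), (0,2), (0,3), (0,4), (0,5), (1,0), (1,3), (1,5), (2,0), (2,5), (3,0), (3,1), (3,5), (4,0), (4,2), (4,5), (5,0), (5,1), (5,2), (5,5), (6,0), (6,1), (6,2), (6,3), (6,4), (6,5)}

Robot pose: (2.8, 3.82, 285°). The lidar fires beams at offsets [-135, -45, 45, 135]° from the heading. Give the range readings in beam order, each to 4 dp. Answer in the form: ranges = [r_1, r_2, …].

beam 1: φ=-135°, α=150°
  dir = (cos 150°, sin 150°) = (-0.8660, 0.5000); from cell (2,3)
  next x-line at t=0.9238, next y-line at t=0.3600; Δt_x=1.1547, Δt_y=2.0000
    y: enter (2,4) at t=0.3600
    x: enter (1,4) at t=0.9238
    x: enter (0,4) at t=2.0785 ← occupied
  → r_1 = 2.0785
beam 2: φ=-45°, α=240°
  dir = (cos 240°, sin 240°) = (-0.5000, -0.8660); from cell (2,3)
  next x-line at t=1.6000, next y-line at t=0.9469; Δt_x=2.0000, Δt_y=1.1547
    y: enter (2,2) at t=0.9469
    x: enter (1,2) at t=1.6000
    y: enter (1,1) at t=2.1016
    y: enter (1,0) at t=3.2563 ← occupied
  → r_2 = 3.2563
beam 3: φ=45°, α=330°
  dir = (cos 330°, sin 330°) = (0.8660, -0.5000); from cell (2,3)
  next x-line at t=0.2309, next y-line at t=1.6400; Δt_x=1.1547, Δt_y=2.0000
    x: enter (3,3) at t=0.2309
    x: enter (4,3) at t=1.3856
    y: enter (4,2) at t=1.6400 ← occupied
  → r_3 = 1.6400
beam 4: φ=135°, α=60°
  dir = (cos 60°, sin 60°) = (0.5000, 0.8660); from cell (2,3)
  next x-line at t=0.4000, next y-line at t=0.2078; Δt_x=2.0000, Δt_y=1.1547
    y: enter (2,4) at t=0.2078
    x: enter (3,4) at t=0.4000
    y: enter (3,5) at t=1.3625 ← occupied
  → r_4 = 1.3625

ranges = [2.0785, 3.2563, 1.6400, 1.3625]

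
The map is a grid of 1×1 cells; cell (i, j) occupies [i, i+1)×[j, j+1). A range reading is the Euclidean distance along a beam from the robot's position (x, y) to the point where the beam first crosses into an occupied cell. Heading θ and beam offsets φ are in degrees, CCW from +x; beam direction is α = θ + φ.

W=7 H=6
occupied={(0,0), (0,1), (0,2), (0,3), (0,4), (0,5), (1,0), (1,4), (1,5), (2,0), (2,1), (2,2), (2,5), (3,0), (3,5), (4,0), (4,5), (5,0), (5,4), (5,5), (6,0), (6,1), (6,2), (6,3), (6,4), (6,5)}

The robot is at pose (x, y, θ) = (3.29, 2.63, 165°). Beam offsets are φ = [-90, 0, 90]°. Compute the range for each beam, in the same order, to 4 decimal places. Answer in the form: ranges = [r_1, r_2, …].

beam 1: φ=-90°, α=75°
  cosα=0.2588 sinα=0.9659 | (3,2) | tMaxX 2.7432 tMaxY 0.3831 | tΔX 3.8637 tΔY 1.0353
    t=0.3831 [y] (3,3)
    t=1.4183 [y] (3,4)
    t=2.4536 [y] (3,5) — stop
  → r_1 = 2.4536
beam 2: φ=0°, α=165°
  cosα=-0.9659 sinα=0.2588 | (3,2) | tMaxX 0.3002 tMaxY 1.4296 | tΔX 1.0353 tΔY 3.8637
    t=0.3002 [x] (2,2) — stop
  → r_2 = 0.3002
beam 3: φ=90°, α=255°
  cosα=-0.2588 sinα=-0.9659 | (3,2) | tMaxX 1.1205 tMaxY 0.6522 | tΔX 3.8637 tΔY 1.0353
    t=0.6522 [y] (3,1)
    t=1.1205 [x] (2,1) — stop
  → r_3 = 1.1205

ranges = [2.4536, 0.3002, 1.1205]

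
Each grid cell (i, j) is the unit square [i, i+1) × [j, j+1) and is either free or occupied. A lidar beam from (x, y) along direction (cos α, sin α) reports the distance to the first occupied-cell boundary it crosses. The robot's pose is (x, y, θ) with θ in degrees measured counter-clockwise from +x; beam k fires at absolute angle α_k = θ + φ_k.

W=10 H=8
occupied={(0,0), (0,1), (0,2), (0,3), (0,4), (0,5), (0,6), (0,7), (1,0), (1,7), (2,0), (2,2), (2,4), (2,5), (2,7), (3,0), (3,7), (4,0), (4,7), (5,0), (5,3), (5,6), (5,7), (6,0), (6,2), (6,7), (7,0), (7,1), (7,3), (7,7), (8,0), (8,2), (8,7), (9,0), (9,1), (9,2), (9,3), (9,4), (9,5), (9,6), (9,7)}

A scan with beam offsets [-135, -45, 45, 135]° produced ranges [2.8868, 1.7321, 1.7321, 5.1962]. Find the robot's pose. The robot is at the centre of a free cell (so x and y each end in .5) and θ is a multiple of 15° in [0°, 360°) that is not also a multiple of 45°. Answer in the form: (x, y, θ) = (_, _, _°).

Candidates: 39 free-cell centres × 16 headings = 624 poses. Raycast each; keep the one whose scan matches to 4 dp.
  (6.5, 3.5, 60°): beam 1 = 0.5176 ≠ 2.8868 ✗
  (3.5, 4.5, 345°): beam 1 = 0.5774 ≠ 2.8868 ✗
  (4.5, 3.5, 120°): beam 1 = 0.5176 ≠ 2.8868 ✗
  (4.5, 5.5, 345°): beam 1 = 1.7321 ≠ 2.8868 ✗
  (6.5, 1.5, 300°): beam 1 = 3.6235 ≠ 2.8868 ✗
  …
  (7.5, 5.5, 75°): r_1=2.8868, r_2=1.7321, r_3=1.7321, r_4=5.1962 — all match ✓
No second candidate reproduces the full scan.

(x, y, θ) = (7.5, 5.5, 75°)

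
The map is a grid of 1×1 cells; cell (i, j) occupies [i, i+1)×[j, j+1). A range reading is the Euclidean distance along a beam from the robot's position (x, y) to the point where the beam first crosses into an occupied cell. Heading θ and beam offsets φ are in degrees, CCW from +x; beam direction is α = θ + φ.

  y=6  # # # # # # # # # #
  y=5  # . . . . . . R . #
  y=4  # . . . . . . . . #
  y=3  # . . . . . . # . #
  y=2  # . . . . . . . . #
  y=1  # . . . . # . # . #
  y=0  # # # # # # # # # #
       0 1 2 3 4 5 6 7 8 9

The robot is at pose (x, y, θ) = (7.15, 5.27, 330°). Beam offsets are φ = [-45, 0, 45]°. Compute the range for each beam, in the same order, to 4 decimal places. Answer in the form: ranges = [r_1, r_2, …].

ranges = [1.3148, 2.1362, 1.9153]

beam 1: φ=-45°, α=285°
  cosα=0.2588 sinα=-0.9659 | (7,5) | tMaxX 3.2841 tMaxY 0.2795 | tΔX 3.8637 tΔY 1.0353
    t=0.2795 [y] (7,4)
    t=1.3148 [y] (7,3) — stop
  → r_1 = 1.3148
beam 2: φ=0°, α=330°
  cosα=0.8660 sinα=-0.5000 | (7,5) | tMaxX 0.9815 tMaxY 0.5400 | tΔX 1.1547 tΔY 2.0000
    t=0.5400 [y] (7,4)
    t=0.9815 [x] (8,4)
    t=2.1362 [x] (9,4) — stop
  → r_2 = 2.1362
beam 3: φ=45°, α=15°
  cosα=0.9659 sinα=0.2588 | (7,5) | tMaxX 0.8800 tMaxY 2.8205 | tΔX 1.0353 tΔY 3.8637
    t=0.8800 [x] (8,5)
    t=1.9153 [x] (9,5) — stop
  → r_3 = 1.9153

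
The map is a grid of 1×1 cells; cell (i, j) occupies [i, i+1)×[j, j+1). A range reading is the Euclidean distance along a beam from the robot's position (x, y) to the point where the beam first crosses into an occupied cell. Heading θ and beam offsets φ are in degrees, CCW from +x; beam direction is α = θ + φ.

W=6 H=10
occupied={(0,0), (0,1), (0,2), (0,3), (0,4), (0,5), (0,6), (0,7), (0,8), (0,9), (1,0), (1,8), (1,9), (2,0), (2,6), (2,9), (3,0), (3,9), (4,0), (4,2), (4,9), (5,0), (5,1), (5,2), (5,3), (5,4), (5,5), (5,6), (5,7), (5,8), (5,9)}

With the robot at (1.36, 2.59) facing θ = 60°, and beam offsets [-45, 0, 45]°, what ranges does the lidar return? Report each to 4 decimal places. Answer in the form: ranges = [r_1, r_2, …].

beam 1: φ=-45°, α=15°
  cosα=0.9659 sinα=0.2588 | (1,2) | tMaxX 0.6626 tMaxY 1.5841 | tΔX 1.0353 tΔY 3.8637
    t=0.6626 [x] (2,2)
    t=1.5841 [y] (2,3)
    t=1.6979 [x] (3,3)
    t=2.7331 [x] (4,3)
    t=3.7684 [x] (5,3) — stop
  → r_1 = 3.7684
beam 2: φ=0°, α=60°
  cosα=0.5000 sinα=0.8660 | (1,2) | tMaxX 1.2800 tMaxY 0.4734 | tΔX 2.0000 tΔY 1.1547
    t=0.4734 [y] (1,3)
    t=1.2800 [x] (2,3)
    t=1.6281 [y] (2,4)
    t=2.7828 [y] (2,5)
    t=3.2800 [x] (3,5)
    t=3.9375 [y] (3,6)
    t=5.0922 [y] (3,7)
    t=5.2800 [x] (4,7)
    t=6.2469 [y] (4,8)
    t=7.2800 [x] (5,8) — stop
  → r_2 = 7.2800
beam 3: φ=45°, α=105°
  cosα=-0.2588 sinα=0.9659 | (1,2) | tMaxX 1.3909 tMaxY 0.4245 | tΔX 3.8637 tΔY 1.0353
    t=0.4245 [y] (1,3)
    t=1.3909 [x] (0,3) — stop
  → r_3 = 1.3909

ranges = [3.7684, 7.2800, 1.3909]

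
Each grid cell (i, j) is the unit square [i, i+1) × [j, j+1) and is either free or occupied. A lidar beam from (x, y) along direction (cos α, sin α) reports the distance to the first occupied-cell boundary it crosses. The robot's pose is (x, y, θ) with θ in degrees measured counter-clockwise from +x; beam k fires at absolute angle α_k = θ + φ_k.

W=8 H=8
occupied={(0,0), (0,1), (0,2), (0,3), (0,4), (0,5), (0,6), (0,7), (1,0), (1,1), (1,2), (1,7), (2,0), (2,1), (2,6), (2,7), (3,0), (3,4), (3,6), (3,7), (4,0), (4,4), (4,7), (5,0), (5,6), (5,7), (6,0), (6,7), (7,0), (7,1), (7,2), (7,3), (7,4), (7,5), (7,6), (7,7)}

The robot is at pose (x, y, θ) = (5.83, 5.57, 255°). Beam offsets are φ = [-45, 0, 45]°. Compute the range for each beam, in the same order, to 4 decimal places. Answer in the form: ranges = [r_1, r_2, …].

beam 1: φ=-45°, α=210°
  cosα=-0.8660 sinα=-0.5000 | (5,5) | tMaxX 0.9584 tMaxY 1.1400 | tΔX 1.1547 tΔY 2.0000
    t=0.9584 [x] (4,5)
    t=1.1400 [y] (4,4) — stop
  → r_1 = 1.1400
beam 2: φ=0°, α=255°
  cosα=-0.2588 sinα=-0.9659 | (5,5) | tMaxX 3.2069 tMaxY 0.5901 | tΔX 3.8637 tΔY 1.0353
    t=0.5901 [y] (5,4)
    t=1.6254 [y] (5,3)
    t=2.6607 [y] (5,2)
    t=3.2069 [x] (4,2)
    t=3.6959 [y] (4,1)
    t=4.7312 [y] (4,0) — stop
  → r_2 = 4.7312
beam 3: φ=45°, α=300°
  cosα=0.5000 sinα=-0.8660 | (5,5) | tMaxX 0.3400 tMaxY 0.6582 | tΔX 2.0000 tΔY 1.1547
    t=0.3400 [x] (6,5)
    t=0.6582 [y] (6,4)
    t=1.8129 [y] (6,3)
    t=2.3400 [x] (7,3) — stop
  → r_3 = 2.3400

ranges = [1.1400, 4.7312, 2.3400]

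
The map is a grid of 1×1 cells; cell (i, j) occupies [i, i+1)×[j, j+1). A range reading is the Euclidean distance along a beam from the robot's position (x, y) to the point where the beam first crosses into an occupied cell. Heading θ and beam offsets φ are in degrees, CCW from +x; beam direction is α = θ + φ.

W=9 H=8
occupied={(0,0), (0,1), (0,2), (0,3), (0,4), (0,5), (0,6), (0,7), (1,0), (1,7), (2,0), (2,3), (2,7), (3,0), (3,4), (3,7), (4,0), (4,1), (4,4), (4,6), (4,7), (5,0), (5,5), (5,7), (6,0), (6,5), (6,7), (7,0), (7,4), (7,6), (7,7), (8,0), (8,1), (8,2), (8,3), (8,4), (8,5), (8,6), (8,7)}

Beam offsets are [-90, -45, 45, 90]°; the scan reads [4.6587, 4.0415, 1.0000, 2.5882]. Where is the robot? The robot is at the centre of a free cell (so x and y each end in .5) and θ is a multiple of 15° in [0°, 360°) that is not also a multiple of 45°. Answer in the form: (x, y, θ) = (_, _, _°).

(x, y, θ) = (3.5, 2.5, 75°)

Candidates: 33 free-cell centres × 16 headings = 528 poses. Raycast each; keep the one whose scan matches to 4 dp.
  (6.5, 3.5, 330°): beam 1 = 2.8868 ≠ 4.6587 ✗
  (6.5, 1.5, 15°): beam 1 = 0.5176 ≠ 4.6587 ✗
  (2.5, 2.5, 285°): beam 1 = 1.5529 ≠ 4.6587 ✗
  …
  (3.5, 2.5, 75°): r_1=4.6587, r_2=4.0415, r_3=1.0000, r_4=2.5882 — all match ✓
No second candidate reproduces the full scan.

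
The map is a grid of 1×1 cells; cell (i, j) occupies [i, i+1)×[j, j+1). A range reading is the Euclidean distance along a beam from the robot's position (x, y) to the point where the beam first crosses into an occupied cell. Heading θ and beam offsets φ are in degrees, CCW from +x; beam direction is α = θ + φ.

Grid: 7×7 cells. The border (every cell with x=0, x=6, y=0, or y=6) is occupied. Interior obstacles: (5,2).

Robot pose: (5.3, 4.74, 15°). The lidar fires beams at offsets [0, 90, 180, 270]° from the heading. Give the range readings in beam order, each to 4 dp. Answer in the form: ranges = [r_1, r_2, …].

ranges = [0.7247, 1.3044, 4.4517, 1.8014]

beam 1: φ=0°, α=15°
  d=(0.9659,0.2588)  start (5,4)  tX=0.7247 tY=1.0046  stride 1/|dx|=1.0353 1/|dy|=3.8637
    cross x-line → (6,4), t=0.7247 (wall)
  → r_1 = 0.7247
beam 2: φ=90°, α=105°
  d=(-0.2588,0.9659)  start (5,4)  tX=1.1591 tY=0.2692  stride 1/|dx|=3.8637 1/|dy|=1.0353
    cross y-line → (5,5), t=0.2692
    cross x-line → (4,5), t=1.1591
    cross y-line → (4,6), t=1.3044 (wall)
  → r_2 = 1.3044
beam 3: φ=180°, α=195°
  d=(-0.9659,-0.2588)  start (5,4)  tX=0.3106 tY=2.8591  stride 1/|dx|=1.0353 1/|dy|=3.8637
    cross x-line → (4,4), t=0.3106
    cross x-line → (3,4), t=1.3459
    cross x-line → (2,4), t=2.3811
    cross y-line → (2,3), t=2.8591
    cross x-line → (1,3), t=3.4164
    cross x-line → (0,3), t=4.4517 (wall)
  → r_3 = 4.4517
beam 4: φ=270°, α=285°
  d=(0.2588,-0.9659)  start (5,4)  tX=2.7046 tY=0.7661  stride 1/|dx|=3.8637 1/|dy|=1.0353
    cross y-line → (5,3), t=0.7661
    cross y-line → (5,2), t=1.8014 (wall)
  → r_4 = 1.8014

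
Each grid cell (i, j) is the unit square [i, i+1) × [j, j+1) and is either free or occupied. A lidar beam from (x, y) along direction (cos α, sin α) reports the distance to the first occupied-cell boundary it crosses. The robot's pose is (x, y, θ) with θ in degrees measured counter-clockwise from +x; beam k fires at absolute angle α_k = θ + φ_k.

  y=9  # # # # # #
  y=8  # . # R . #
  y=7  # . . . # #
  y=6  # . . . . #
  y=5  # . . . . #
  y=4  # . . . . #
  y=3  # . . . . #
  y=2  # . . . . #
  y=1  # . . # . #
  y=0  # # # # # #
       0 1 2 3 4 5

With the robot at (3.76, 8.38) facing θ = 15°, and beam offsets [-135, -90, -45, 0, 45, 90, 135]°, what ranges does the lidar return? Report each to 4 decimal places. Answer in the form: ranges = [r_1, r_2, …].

ranges = [5.5200, 0.9273, 0.7600, 1.2837, 0.7159, 0.6419, 0.8776]

beam 1: φ=-135°, α=240°
  cosα=-0.5000 sinα=-0.8660 | (3,8) | tMaxX 1.5200 tMaxY 0.4388 | tΔX 2.0000 tΔY 1.1547
    t=0.4388 [y] (3,7)
    t=1.5200 [x] (2,7)
    t=1.5935 [y] (2,6)
    t=2.7482 [y] (2,5)
    t=3.5200 [x] (1,5)
    t=3.9029 [y] (1,4)
    t=5.0576 [y] (1,3)
    t=5.5200 [x] (0,3) — stop
  → r_1 = 5.5200
beam 2: φ=-90°, α=285°
  cosα=0.2588 sinα=-0.9659 | (3,8) | tMaxX 0.9273 tMaxY 0.3934 | tΔX 3.8637 tΔY 1.0353
    t=0.3934 [y] (3,7)
    t=0.9273 [x] (4,7) — stop
  → r_2 = 0.9273
beam 3: φ=-45°, α=330°
  cosα=0.8660 sinα=-0.5000 | (3,8) | tMaxX 0.2771 tMaxY 0.7600 | tΔX 1.1547 tΔY 2.0000
    t=0.2771 [x] (4,8)
    t=0.7600 [y] (4,7) — stop
  → r_3 = 0.7600
beam 4: φ=0°, α=15°
  cosα=0.9659 sinα=0.2588 | (3,8) | tMaxX 0.2485 tMaxY 2.3955 | tΔX 1.0353 tΔY 3.8637
    t=0.2485 [x] (4,8)
    t=1.2837 [x] (5,8) — stop
  → r_4 = 1.2837
beam 5: φ=45°, α=60°
  cosα=0.5000 sinα=0.8660 | (3,8) | tMaxX 0.4800 tMaxY 0.7159 | tΔX 2.0000 tΔY 1.1547
    t=0.4800 [x] (4,8)
    t=0.7159 [y] (4,9) — stop
  → r_5 = 0.7159
beam 6: φ=90°, α=105°
  cosα=-0.2588 sinα=0.9659 | (3,8) | tMaxX 2.9364 tMaxY 0.6419 | tΔX 3.8637 tΔY 1.0353
    t=0.6419 [y] (3,9) — stop
  → r_6 = 0.6419
beam 7: φ=135°, α=150°
  cosα=-0.8660 sinα=0.5000 | (3,8) | tMaxX 0.8776 tMaxY 1.2400 | tΔX 1.1547 tΔY 2.0000
    t=0.8776 [x] (2,8) — stop
  → r_7 = 0.8776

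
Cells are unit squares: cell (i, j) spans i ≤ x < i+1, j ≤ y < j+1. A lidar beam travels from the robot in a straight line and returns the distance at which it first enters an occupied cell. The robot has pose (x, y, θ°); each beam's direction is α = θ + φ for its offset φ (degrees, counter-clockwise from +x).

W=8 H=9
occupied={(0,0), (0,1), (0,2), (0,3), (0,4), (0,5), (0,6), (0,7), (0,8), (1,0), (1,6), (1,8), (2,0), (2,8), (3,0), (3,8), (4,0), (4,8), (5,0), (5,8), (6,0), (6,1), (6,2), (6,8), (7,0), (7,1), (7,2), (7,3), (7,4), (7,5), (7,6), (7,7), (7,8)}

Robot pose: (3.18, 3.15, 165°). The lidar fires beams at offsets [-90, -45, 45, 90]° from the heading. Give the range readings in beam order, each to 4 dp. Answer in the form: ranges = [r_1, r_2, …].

beam 1: φ=-90°, α=75°
  d=(0.2588,0.9659)  start (3,3)  tX=3.1682 tY=0.8800  stride 1/|dx|=3.8637 1/|dy|=1.0353
    cross y-line → (3,4), t=0.8800
    cross y-line → (3,5), t=1.9153
    cross y-line → (3,6), t=2.9505
    cross x-line → (4,6), t=3.1682
    cross y-line → (4,7), t=3.9858
    cross y-line → (4,8), t=5.0211 (wall)
  → r_1 = 5.0211
beam 2: φ=-45°, α=120°
  d=(-0.5000,0.8660)  start (3,3)  tX=0.3600 tY=0.9815  stride 1/|dx|=2.0000 1/|dy|=1.1547
    cross x-line → (2,3), t=0.3600
    cross y-line → (2,4), t=0.9815
    cross y-line → (2,5), t=2.1362
    cross x-line → (1,5), t=2.3600
    cross y-line → (1,6), t=3.2909 (wall)
  → r_2 = 3.2909
beam 3: φ=45°, α=210°
  d=(-0.8660,-0.5000)  start (3,3)  tX=0.2078 tY=0.3000  stride 1/|dx|=1.1547 1/|dy|=2.0000
    cross x-line → (2,3), t=0.2078
    cross y-line → (2,2), t=0.3000
    cross x-line → (1,2), t=1.3625
    cross y-line → (1,1), t=2.3000
    cross x-line → (0,1), t=2.5172 (wall)
  → r_3 = 2.5172
beam 4: φ=90°, α=255°
  d=(-0.2588,-0.9659)  start (3,3)  tX=0.6955 tY=0.1553  stride 1/|dx|=3.8637 1/|dy|=1.0353
    cross y-line → (3,2), t=0.1553
    cross x-line → (2,2), t=0.6955
    cross y-line → (2,1), t=1.1906
    cross y-line → (2,0), t=2.2258 (wall)
  → r_4 = 2.2258

ranges = [5.0211, 3.2909, 2.5172, 2.2258]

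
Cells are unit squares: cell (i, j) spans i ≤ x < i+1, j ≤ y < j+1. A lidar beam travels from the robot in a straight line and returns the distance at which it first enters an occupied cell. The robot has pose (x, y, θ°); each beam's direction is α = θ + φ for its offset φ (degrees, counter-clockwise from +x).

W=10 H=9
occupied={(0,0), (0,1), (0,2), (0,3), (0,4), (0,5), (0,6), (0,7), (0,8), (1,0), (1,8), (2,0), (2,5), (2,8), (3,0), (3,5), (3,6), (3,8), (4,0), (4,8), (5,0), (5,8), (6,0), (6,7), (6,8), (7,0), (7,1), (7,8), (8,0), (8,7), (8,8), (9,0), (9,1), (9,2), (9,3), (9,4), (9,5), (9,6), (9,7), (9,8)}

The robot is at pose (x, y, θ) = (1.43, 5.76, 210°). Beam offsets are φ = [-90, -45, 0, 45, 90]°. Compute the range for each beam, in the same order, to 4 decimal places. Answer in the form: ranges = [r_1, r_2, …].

ranges = [0.8600, 0.4452, 0.4965, 1.6614, 5.4964]

beam 1: φ=-90°, α=120°
  dir = (cos 120°, sin 120°) = (-0.5000, 0.8660); from cell (1,5)
  next x-line at t=0.8600, next y-line at t=0.2771; Δt_x=2.0000, Δt_y=1.1547
    y: enter (1,6) at t=0.2771
    x: enter (0,6) at t=0.8600 ← occupied
  → r_1 = 0.8600
beam 2: φ=-45°, α=165°
  dir = (cos 165°, sin 165°) = (-0.9659, 0.2588); from cell (1,5)
  next x-line at t=0.4452, next y-line at t=0.9273; Δt_x=1.0353, Δt_y=3.8637
    x: enter (0,5) at t=0.4452 ← occupied
  → r_2 = 0.4452
beam 3: φ=0°, α=210°
  dir = (cos 210°, sin 210°) = (-0.8660, -0.5000); from cell (1,5)
  next x-line at t=0.4965, next y-line at t=1.5200; Δt_x=1.1547, Δt_y=2.0000
    x: enter (0,5) at t=0.4965 ← occupied
  → r_3 = 0.4965
beam 4: φ=45°, α=255°
  dir = (cos 255°, sin 255°) = (-0.2588, -0.9659); from cell (1,5)
  next x-line at t=1.6614, next y-line at t=0.7868; Δt_x=3.8637, Δt_y=1.0353
    y: enter (1,4) at t=0.7868
    x: enter (0,4) at t=1.6614 ← occupied
  → r_4 = 1.6614
beam 5: φ=90°, α=300°
  dir = (cos 300°, sin 300°) = (0.5000, -0.8660); from cell (1,5)
  next x-line at t=1.1400, next y-line at t=0.8776; Δt_x=2.0000, Δt_y=1.1547
    y: enter (1,4) at t=0.8776
    x: enter (2,4) at t=1.1400
    y: enter (2,3) at t=2.0323
    x: enter (3,3) at t=3.1400
    y: enter (3,2) at t=3.1870
    y: enter (3,1) at t=4.3417
    x: enter (4,1) at t=5.1400
    y: enter (4,0) at t=5.4964 ← occupied
  → r_5 = 5.4964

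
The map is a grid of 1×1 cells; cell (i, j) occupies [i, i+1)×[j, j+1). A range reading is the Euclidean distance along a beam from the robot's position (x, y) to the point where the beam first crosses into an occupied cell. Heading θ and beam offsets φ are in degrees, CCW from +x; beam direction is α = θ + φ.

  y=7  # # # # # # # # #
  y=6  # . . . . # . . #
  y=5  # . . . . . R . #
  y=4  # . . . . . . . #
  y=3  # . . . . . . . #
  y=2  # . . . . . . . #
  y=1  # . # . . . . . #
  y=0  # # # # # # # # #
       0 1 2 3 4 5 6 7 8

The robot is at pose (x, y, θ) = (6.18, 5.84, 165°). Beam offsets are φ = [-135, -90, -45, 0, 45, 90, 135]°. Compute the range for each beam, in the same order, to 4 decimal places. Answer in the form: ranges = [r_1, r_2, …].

beam 1: φ=-135°, α=30°
  d=(0.8660,0.5000)  start (6,5)  tX=0.9469 tY=0.3200  stride 1/|dx|=1.1547 1/|dy|=2.0000
    cross y-line → (6,6), t=0.3200
    cross x-line → (7,6), t=0.9469
    cross x-line → (8,6), t=2.1016 (wall)
  → r_1 = 2.1016
beam 2: φ=-90°, α=75°
  d=(0.2588,0.9659)  start (6,5)  tX=3.1682 tY=0.1656  stride 1/|dx|=3.8637 1/|dy|=1.0353
    cross y-line → (6,6), t=0.1656
    cross y-line → (6,7), t=1.2009 (wall)
  → r_2 = 1.2009
beam 3: φ=-45°, α=120°
  d=(-0.5000,0.8660)  start (6,5)  tX=0.3600 tY=0.1848  stride 1/|dx|=2.0000 1/|dy|=1.1547
    cross y-line → (6,6), t=0.1848
    cross x-line → (5,6), t=0.3600 (wall)
  → r_3 = 0.3600
beam 4: φ=0°, α=165°
  d=(-0.9659,0.2588)  start (6,5)  tX=0.1863 tY=0.6182  stride 1/|dx|=1.0353 1/|dy|=3.8637
    cross x-line → (5,5), t=0.1863
    cross y-line → (5,6), t=0.6182 (wall)
  → r_4 = 0.6182
beam 5: φ=45°, α=210°
  d=(-0.8660,-0.5000)  start (6,5)  tX=0.2078 tY=1.6800  stride 1/|dx|=1.1547 1/|dy|=2.0000
    cross x-line → (5,5), t=0.2078
    cross x-line → (4,5), t=1.3625
    cross y-line → (4,4), t=1.6800
    cross x-line → (3,4), t=2.5172
    cross x-line → (2,4), t=3.6719
    cross y-line → (2,3), t=3.6800
    cross x-line → (1,3), t=4.8266
    cross y-line → (1,2), t=5.6800
    cross x-line → (0,2), t=5.9813 (wall)
  → r_5 = 5.9813
beam 6: φ=90°, α=255°
  d=(-0.2588,-0.9659)  start (6,5)  tX=0.6955 tY=0.8696  stride 1/|dx|=3.8637 1/|dy|=1.0353
    cross x-line → (5,5), t=0.6955
    cross y-line → (5,4), t=0.8696
    cross y-line → (5,3), t=1.9049
    cross y-line → (5,2), t=2.9402
    cross y-line → (5,1), t=3.9755
    cross x-line → (4,1), t=4.5592
    cross y-line → (4,0), t=5.0107 (wall)
  → r_6 = 5.0107
beam 7: φ=135°, α=300°
  d=(0.5000,-0.8660)  start (6,5)  tX=1.6400 tY=0.9699  stride 1/|dx|=2.0000 1/|dy|=1.1547
    cross y-line → (6,4), t=0.9699
    cross x-line → (7,4), t=1.6400
    cross y-line → (7,3), t=2.1246
    cross y-line → (7,2), t=3.2793
    cross x-line → (8,2), t=3.6400 (wall)
  → r_7 = 3.6400

ranges = [2.1016, 1.2009, 0.3600, 0.6182, 5.9813, 5.0107, 3.6400]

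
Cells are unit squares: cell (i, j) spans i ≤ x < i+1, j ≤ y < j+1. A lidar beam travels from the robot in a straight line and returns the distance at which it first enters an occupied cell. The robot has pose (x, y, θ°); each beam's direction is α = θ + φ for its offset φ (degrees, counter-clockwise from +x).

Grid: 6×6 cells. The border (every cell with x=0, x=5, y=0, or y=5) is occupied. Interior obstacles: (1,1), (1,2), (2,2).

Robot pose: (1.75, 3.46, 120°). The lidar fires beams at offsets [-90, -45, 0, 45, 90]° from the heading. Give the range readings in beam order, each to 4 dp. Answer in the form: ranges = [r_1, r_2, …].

beam 1: φ=-90°, α=30°
  dir = (cos 30°, sin 30°) = (0.8660, 0.5000); from cell (1,3)
  next x-line at t=0.2887, next y-line at t=1.0800; Δt_x=1.1547, Δt_y=2.0000
    x: enter (2,3) at t=0.2887
    y: enter (2,4) at t=1.0800
    x: enter (3,4) at t=1.4434
    x: enter (4,4) at t=2.5981
    y: enter (4,5) at t=3.0800 ← occupied
  → r_1 = 3.0800
beam 2: φ=-45°, α=75°
  dir = (cos 75°, sin 75°) = (0.2588, 0.9659); from cell (1,3)
  next x-line at t=0.9659, next y-line at t=0.5590; Δt_x=3.8637, Δt_y=1.0353
    y: enter (1,4) at t=0.5590
    x: enter (2,4) at t=0.9659
    y: enter (2,5) at t=1.5943 ← occupied
  → r_2 = 1.5943
beam 3: φ=0°, α=120°
  dir = (cos 120°, sin 120°) = (-0.5000, 0.8660); from cell (1,3)
  next x-line at t=1.5000, next y-line at t=0.6235; Δt_x=2.0000, Δt_y=1.1547
    y: enter (1,4) at t=0.6235
    x: enter (0,4) at t=1.5000 ← occupied
  → r_3 = 1.5000
beam 4: φ=45°, α=165°
  dir = (cos 165°, sin 165°) = (-0.9659, 0.2588); from cell (1,3)
  next x-line at t=0.7765, next y-line at t=2.0864; Δt_x=1.0353, Δt_y=3.8637
    x: enter (0,3) at t=0.7765 ← occupied
  → r_4 = 0.7765
beam 5: φ=90°, α=210°
  dir = (cos 210°, sin 210°) = (-0.8660, -0.5000); from cell (1,3)
  next x-line at t=0.8660, next y-line at t=0.9200; Δt_x=1.1547, Δt_y=2.0000
    x: enter (0,3) at t=0.8660 ← occupied
  → r_5 = 0.8660

ranges = [3.0800, 1.5943, 1.5000, 0.7765, 0.8660]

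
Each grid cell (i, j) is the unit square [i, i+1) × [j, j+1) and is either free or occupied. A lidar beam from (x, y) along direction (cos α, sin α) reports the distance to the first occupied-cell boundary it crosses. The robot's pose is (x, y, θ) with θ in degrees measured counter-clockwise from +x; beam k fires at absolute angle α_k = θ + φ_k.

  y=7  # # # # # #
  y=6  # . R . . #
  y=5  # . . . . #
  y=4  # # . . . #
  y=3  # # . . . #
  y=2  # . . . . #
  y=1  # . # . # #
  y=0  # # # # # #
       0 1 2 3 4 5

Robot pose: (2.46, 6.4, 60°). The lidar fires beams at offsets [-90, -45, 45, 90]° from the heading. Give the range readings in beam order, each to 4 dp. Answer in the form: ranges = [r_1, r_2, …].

beam 1: φ=-90°, α=330°
  direction (0.8660, -0.5000); cell (2,6); t to first gridline: x 0.6235, y 0.8000 (then +1.1547 / +2.0000)
    (3,6) via x @ 0.6235
    (3,5) via y @ 0.8000
    (4,5) via x @ 1.7782
    (4,4) via y @ 2.8000
    (5,4) via x @ 2.9329  # hit
  → r_1 = 2.9329
beam 2: φ=-45°, α=15°
  direction (0.9659, 0.2588); cell (2,6); t to first gridline: x 0.5590, y 2.3182 (then +1.0353 / +3.8637)
    (3,6) via x @ 0.5590
    (4,6) via x @ 1.5943
    (4,7) via y @ 2.3182  # hit
  → r_2 = 2.3182
beam 3: φ=45°, α=105°
  direction (-0.2588, 0.9659); cell (2,6); t to first gridline: x 1.7773, y 0.6212 (then +3.8637 / +1.0353)
    (2,7) via y @ 0.6212  # hit
  → r_3 = 0.6212
beam 4: φ=90°, α=150°
  direction (-0.8660, 0.5000); cell (2,6); t to first gridline: x 0.5312, y 1.2000 (then +1.1547 / +2.0000)
    (1,6) via x @ 0.5312
    (1,7) via y @ 1.2000  # hit
  → r_4 = 1.2000

ranges = [2.9329, 2.3182, 0.6212, 1.2000]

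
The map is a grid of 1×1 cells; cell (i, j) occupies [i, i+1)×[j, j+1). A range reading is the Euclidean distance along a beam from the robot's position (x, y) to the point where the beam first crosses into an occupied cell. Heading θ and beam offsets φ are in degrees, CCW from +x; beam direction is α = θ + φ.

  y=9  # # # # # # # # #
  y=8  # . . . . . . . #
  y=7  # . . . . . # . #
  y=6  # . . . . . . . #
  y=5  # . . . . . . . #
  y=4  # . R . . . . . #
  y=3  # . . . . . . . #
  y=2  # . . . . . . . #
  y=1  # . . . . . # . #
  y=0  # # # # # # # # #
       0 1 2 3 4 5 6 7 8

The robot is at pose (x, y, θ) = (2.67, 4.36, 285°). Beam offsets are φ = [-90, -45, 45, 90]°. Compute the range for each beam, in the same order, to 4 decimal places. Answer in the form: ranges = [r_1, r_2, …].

beam 1: φ=-90°, α=195°
  dir = (cos 195°, sin 195°) = (-0.9659, -0.2588); from cell (2,4)
  next x-line at t=0.6936, next y-line at t=1.3909; Δt_x=1.0353, Δt_y=3.8637
    x: enter (1,4) at t=0.6936
    y: enter (1,3) at t=1.3909
    x: enter (0,3) at t=1.7289 ← occupied
  → r_1 = 1.7289
beam 2: φ=-45°, α=240°
  dir = (cos 240°, sin 240°) = (-0.5000, -0.8660); from cell (2,4)
  next x-line at t=1.3400, next y-line at t=0.4157; Δt_x=2.0000, Δt_y=1.1547
    y: enter (2,3) at t=0.4157
    x: enter (1,3) at t=1.3400
    y: enter (1,2) at t=1.5704
    y: enter (1,1) at t=2.7251
    x: enter (0,1) at t=3.3400 ← occupied
  → r_2 = 3.3400
beam 3: φ=45°, α=330°
  dir = (cos 330°, sin 330°) = (0.8660, -0.5000); from cell (2,4)
  next x-line at t=0.3811, next y-line at t=0.7200; Δt_x=1.1547, Δt_y=2.0000
    x: enter (3,4) at t=0.3811
    y: enter (3,3) at t=0.7200
    x: enter (4,3) at t=1.5358
    x: enter (5,3) at t=2.6905
    y: enter (5,2) at t=2.7200
    x: enter (6,2) at t=3.8452
    y: enter (6,1) at t=4.7200 ← occupied
  → r_3 = 4.7200
beam 4: φ=90°, α=15°
  dir = (cos 15°, sin 15°) = (0.9659, 0.2588); from cell (2,4)
  next x-line at t=0.3416, next y-line at t=2.4728; Δt_x=1.0353, Δt_y=3.8637
    x: enter (3,4) at t=0.3416
    x: enter (4,4) at t=1.3769
    x: enter (5,4) at t=2.4122
    y: enter (5,5) at t=2.4728
    x: enter (6,5) at t=3.4475
    x: enter (7,5) at t=4.4827
    x: enter (8,5) at t=5.5180 ← occupied
  → r_4 = 5.5180

ranges = [1.7289, 3.3400, 4.7200, 5.5180]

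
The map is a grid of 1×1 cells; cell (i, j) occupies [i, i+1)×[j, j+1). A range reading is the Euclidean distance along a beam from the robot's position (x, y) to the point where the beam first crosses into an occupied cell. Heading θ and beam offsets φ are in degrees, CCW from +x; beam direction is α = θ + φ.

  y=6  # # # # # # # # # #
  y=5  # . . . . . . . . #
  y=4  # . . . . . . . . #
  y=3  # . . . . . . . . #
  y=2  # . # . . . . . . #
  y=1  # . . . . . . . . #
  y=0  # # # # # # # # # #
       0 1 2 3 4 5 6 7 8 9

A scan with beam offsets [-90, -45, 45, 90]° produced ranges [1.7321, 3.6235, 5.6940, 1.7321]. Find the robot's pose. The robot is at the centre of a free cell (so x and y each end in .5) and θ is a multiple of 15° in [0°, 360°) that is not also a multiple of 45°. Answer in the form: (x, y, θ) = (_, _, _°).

(x, y, θ) = (3.5, 4.5, 330°)

Enumerate (i+0.5, j+0.5, θ) over the 39 free cells and 16 admissible headings. For each, cast all 4 beams and compare to the given ranges.
  (2.5, 4.5, 60°): beam 1 = 7.0000 ≠ 1.7321 ✗
  (6.5, 3.5, 165°): beam 1 = 2.5882 ≠ 1.7321 ✗
  (2.5, 5.5, 150°): beam 1 = 0.5774 ≠ 1.7321 ✗
  (8.5, 2.5, 285°): beam 1 = 5.7956 ≠ 1.7321 ✗
  …
  (3.5, 4.5, 330°): r_1=1.7321, r_2=3.6235, r_3=5.6940, r_4=1.7321 — all match ✓
Only this pose fits every beam.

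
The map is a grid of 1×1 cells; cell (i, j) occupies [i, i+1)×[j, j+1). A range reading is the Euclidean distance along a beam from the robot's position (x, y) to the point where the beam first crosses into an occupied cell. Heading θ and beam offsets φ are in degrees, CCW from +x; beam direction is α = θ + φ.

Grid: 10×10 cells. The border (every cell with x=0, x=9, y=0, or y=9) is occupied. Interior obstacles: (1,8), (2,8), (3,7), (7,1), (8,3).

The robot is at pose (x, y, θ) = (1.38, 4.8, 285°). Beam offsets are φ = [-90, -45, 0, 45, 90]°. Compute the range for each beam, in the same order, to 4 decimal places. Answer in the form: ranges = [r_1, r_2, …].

ranges = [0.3934, 0.7600, 3.9340, 6.4894, 7.8888]

beam 1: φ=-90°, α=195°
  direction (-0.9659, -0.2588); cell (1,4); t to first gridline: x 0.3934, y 3.0910 (then +1.0353 / +3.8637)
    (0,4) via x @ 0.3934  # hit
  → r_1 = 0.3934
beam 2: φ=-45°, α=240°
  direction (-0.5000, -0.8660); cell (1,4); t to first gridline: x 0.7600, y 0.9238 (then +2.0000 / +1.1547)
    (0,4) via x @ 0.7600  # hit
  → r_2 = 0.7600
beam 3: φ=0°, α=285°
  direction (0.2588, -0.9659); cell (1,4); t to first gridline: x 2.3955, y 0.8282 (then +3.8637 / +1.0353)
    (1,3) via y @ 0.8282
    (1,2) via y @ 1.8635
    (2,2) via x @ 2.3955
    (2,1) via y @ 2.8988
    (2,0) via y @ 3.9340  # hit
  → r_3 = 3.9340
beam 4: φ=45°, α=330°
  direction (0.8660, -0.5000); cell (1,4); t to first gridline: x 0.7159, y 1.6000 (then +1.1547 / +2.0000)
    (2,4) via x @ 0.7159
    (2,3) via y @ 1.6000
    (3,3) via x @ 1.8706
    (4,3) via x @ 3.0253
    (4,2) via y @ 3.6000
    (5,2) via x @ 4.1800
    (6,2) via x @ 5.3347
    (6,1) via y @ 5.6000
    (7,1) via x @ 6.4894  # hit
  → r_4 = 6.4894
beam 5: φ=90°, α=15°
  direction (0.9659, 0.2588); cell (1,4); t to first gridline: x 0.6419, y 0.7727 (then +1.0353 / +3.8637)
    (2,4) via x @ 0.6419
    (2,5) via y @ 0.7727
    (3,5) via x @ 1.6771
    (4,5) via x @ 2.7124
    (5,5) via x @ 3.7477
    (5,6) via y @ 4.6364
    (6,6) via x @ 4.7830
    (7,6) via x @ 5.8183
    (8,6) via x @ 6.8535
    (9,6) via x @ 7.8888  # hit
  → r_5 = 7.8888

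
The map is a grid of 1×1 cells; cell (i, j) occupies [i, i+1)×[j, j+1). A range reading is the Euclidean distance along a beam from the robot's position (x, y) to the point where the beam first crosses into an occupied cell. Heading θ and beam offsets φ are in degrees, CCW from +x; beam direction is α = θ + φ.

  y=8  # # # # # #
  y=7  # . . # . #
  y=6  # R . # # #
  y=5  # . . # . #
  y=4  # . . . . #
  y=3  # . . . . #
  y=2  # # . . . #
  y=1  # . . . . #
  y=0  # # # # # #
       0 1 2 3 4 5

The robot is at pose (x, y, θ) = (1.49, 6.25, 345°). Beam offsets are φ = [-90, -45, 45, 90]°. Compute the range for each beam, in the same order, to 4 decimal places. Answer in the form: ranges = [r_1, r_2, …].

beam 1: φ=-90°, α=255°
  dir = (cos 255°, sin 255°) = (-0.2588, -0.9659); from cell (1,6)
  next x-line at t=1.8932, next y-line at t=0.2588; Δt_x=3.8637, Δt_y=1.0353
    y: enter (1,5) at t=0.2588
    y: enter (1,4) at t=1.2941
    x: enter (0,4) at t=1.8932 ← occupied
  → r_1 = 1.8932
beam 2: φ=-45°, α=300°
  dir = (cos 300°, sin 300°) = (0.5000, -0.8660); from cell (1,6)
  next x-line at t=1.0200, next y-line at t=0.2887; Δt_x=2.0000, Δt_y=1.1547
    y: enter (1,5) at t=0.2887
    x: enter (2,5) at t=1.0200
    y: enter (2,4) at t=1.4434
    y: enter (2,3) at t=2.5981
    x: enter (3,3) at t=3.0200
    y: enter (3,2) at t=3.7528
    y: enter (3,1) at t=4.9075
    x: enter (4,1) at t=5.0200
    y: enter (4,0) at t=6.0622 ← occupied
  → r_2 = 6.0622
beam 3: φ=45°, α=30°
  dir = (cos 30°, sin 30°) = (0.8660, 0.5000); from cell (1,6)
  next x-line at t=0.5889, next y-line at t=1.5000; Δt_x=1.1547, Δt_y=2.0000
    x: enter (2,6) at t=0.5889
    y: enter (2,7) at t=1.5000
    x: enter (3,7) at t=1.7436 ← occupied
  → r_3 = 1.7436
beam 4: φ=90°, α=75°
  dir = (cos 75°, sin 75°) = (0.2588, 0.9659); from cell (1,6)
  next x-line at t=1.9705, next y-line at t=0.7765; Δt_x=3.8637, Δt_y=1.0353
    y: enter (1,7) at t=0.7765
    y: enter (1,8) at t=1.8117 ← occupied
  → r_4 = 1.8117

ranges = [1.8932, 6.0622, 1.7436, 1.8117]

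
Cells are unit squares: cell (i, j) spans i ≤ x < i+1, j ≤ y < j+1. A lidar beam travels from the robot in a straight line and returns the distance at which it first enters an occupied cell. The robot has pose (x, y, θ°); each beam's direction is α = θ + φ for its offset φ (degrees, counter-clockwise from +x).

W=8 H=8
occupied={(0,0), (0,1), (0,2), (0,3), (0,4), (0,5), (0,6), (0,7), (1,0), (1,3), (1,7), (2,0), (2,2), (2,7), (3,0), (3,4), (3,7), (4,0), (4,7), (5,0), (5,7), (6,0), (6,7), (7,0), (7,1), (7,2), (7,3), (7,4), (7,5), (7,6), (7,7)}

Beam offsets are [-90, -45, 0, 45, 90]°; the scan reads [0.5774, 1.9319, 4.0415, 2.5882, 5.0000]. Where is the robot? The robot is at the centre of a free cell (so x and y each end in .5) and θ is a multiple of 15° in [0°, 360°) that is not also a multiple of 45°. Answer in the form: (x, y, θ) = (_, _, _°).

(x, y, θ) = (6.5, 3.5, 120°)

The pose lattice has 33·16 = 528 candidates. Test each by forward raycasting.
  (6.5, 1.5, 105°): beam 1 = 0.5176 ≠ 0.5774 ✗
  (6.5, 5.5, 240°): beam 1 = 3.0000 ≠ 0.5774 ✗
  (2.5, 4.5, 150°): beam 1 = 2.8868 ≠ 0.5774 ✗
  (6.5, 1.5, 345°): beam 1 = 0.5176 ≠ 0.5774 ✗
  …
  (6.5, 3.5, 120°): r_1=0.5774, r_2=1.9319, r_3=4.0415, r_4=2.5882, r_5=5.0000 — all match ✓
Unique over the lattice → pose = (6.5, 3.5, 120°).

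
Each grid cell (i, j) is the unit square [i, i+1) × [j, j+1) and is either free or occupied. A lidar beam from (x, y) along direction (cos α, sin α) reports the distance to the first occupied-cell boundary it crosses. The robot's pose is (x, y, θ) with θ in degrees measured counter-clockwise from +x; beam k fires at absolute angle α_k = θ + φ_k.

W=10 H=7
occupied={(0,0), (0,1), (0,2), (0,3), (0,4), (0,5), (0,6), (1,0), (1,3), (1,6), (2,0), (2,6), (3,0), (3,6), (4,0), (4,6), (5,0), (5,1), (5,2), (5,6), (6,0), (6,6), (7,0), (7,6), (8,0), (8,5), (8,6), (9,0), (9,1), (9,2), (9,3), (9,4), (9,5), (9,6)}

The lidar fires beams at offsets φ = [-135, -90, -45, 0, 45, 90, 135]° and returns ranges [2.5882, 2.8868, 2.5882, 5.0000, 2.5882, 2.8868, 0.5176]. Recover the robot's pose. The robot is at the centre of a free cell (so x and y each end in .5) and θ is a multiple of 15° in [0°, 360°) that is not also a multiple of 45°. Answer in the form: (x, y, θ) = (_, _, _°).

(x, y, θ) = (2.5, 3.5, 30°)

Candidates: 36 free-cell centres × 16 headings = 576 poses. Raycast each; keep the one whose scan matches to 4 dp.
  (6.5, 5.5, 330°): beam 1 = 5.6940 ≠ 2.5882 ✗
  (2.5, 4.5, 330°): beam 1 = 1.5529 ≠ 2.5882 ✗
  (1.5, 2.5, 30°): beam 1 = 1.5529 ≠ 2.5882 ✗
  (6.5, 5.5, 75°): beam 1 = 5.0000 ≠ 2.5882 ✗
  …
  (2.5, 3.5, 30°): r_1=2.5882, r_2=2.8868, r_3=2.5882, r_4=5.0000, r_5=2.5882, r_6=2.8868, r_7=0.5176 — all match ✓
Only this pose fits every beam.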